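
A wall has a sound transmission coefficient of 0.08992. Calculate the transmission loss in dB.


Given values:
  tau = 0.08992
Formula: TL = 10 * log10(1 / tau)
Compute 1 / tau = 1 / 0.08992 = 11.121
Compute log10(11.121) = 1.046144
TL = 10 * 1.046144 = 10.46

10.46 dB


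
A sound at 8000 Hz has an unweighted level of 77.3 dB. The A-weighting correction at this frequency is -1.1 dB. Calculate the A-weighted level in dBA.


Given values:
  SPL = 77.3 dB
  A-weighting at 8000 Hz = -1.1 dB
Formula: L_A = SPL + A_weight
L_A = 77.3 + (-1.1)
L_A = 76.2

76.2 dBA


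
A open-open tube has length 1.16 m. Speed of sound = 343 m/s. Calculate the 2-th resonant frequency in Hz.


Given values:
  Tube type: open-open, L = 1.16 m, c = 343 m/s, n = 2
Formula: f_n = n * c / (2 * L)
Compute 2 * L = 2 * 1.16 = 2.32
f = 2 * 343 / 2.32
f = 295.69

295.69 Hz


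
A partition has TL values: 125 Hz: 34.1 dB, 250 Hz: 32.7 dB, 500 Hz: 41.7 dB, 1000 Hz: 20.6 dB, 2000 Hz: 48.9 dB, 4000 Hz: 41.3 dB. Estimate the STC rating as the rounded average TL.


Given TL values at each frequency:
  125 Hz: 34.1 dB
  250 Hz: 32.7 dB
  500 Hz: 41.7 dB
  1000 Hz: 20.6 dB
  2000 Hz: 48.9 dB
  4000 Hz: 41.3 dB
Formula: STC ~ round(average of TL values)
Sum = 34.1 + 32.7 + 41.7 + 20.6 + 48.9 + 41.3 = 219.3
Average = 219.3 / 6 = 36.55
Rounded: 37

37


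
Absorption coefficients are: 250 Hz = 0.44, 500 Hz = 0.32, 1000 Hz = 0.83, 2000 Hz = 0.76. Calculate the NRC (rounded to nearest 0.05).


Given values:
  a_250 = 0.44, a_500 = 0.32
  a_1000 = 0.83, a_2000 = 0.76
Formula: NRC = (a250 + a500 + a1000 + a2000) / 4
Sum = 0.44 + 0.32 + 0.83 + 0.76 = 2.35
NRC = 2.35 / 4 = 0.5875
Rounded to nearest 0.05: 0.6

0.6


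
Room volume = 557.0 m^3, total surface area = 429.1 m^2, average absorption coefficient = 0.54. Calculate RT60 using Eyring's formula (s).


Given values:
  V = 557.0 m^3, S = 429.1 m^2, alpha = 0.54
Formula: RT60 = 0.161 * V / (-S * ln(1 - alpha))
Compute ln(1 - 0.54) = ln(0.46) = -0.776529
Denominator: -429.1 * -0.776529 = 333.2086
Numerator: 0.161 * 557.0 = 89.677
RT60 = 89.677 / 333.2086 = 0.269

0.269 s


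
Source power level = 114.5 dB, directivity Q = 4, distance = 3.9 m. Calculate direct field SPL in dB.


Given values:
  Lw = 114.5 dB, Q = 4, r = 3.9 m
Formula: SPL = Lw + 10 * log10(Q / (4 * pi * r^2))
Compute 4 * pi * r^2 = 4 * pi * 3.9^2 = 191.1345
Compute Q / denom = 4 / 191.1345 = 0.02092767
Compute 10 * log10(0.02092767) = -16.7928
SPL = 114.5 + (-16.7928) = 97.71

97.71 dB


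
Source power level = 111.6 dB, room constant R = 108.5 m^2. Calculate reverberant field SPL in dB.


Given values:
  Lw = 111.6 dB, R = 108.5 m^2
Formula: SPL = Lw + 10 * log10(4 / R)
Compute 4 / R = 4 / 108.5 = 0.036866
Compute 10 * log10(0.036866) = -14.3337
SPL = 111.6 + (-14.3337) = 97.27

97.27 dB


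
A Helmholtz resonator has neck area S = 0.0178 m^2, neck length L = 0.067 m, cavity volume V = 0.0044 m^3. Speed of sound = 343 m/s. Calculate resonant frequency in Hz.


Given values:
  S = 0.0178 m^2, L = 0.067 m, V = 0.0044 m^3, c = 343 m/s
Formula: f = (c / (2*pi)) * sqrt(S / (V * L))
Compute V * L = 0.0044 * 0.067 = 0.0002948
Compute S / (V * L) = 0.0178 / 0.0002948 = 60.3799
Compute sqrt(60.3799) = 7.77045
Compute c / (2*pi) = 343 / 6.283185 = 54.590148
f = 54.590148 * 7.77045 = 424.19

424.19 Hz


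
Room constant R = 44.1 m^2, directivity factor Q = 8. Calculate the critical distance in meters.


Given values:
  R = 44.1 m^2, Q = 8
Formula: d_c = 0.141 * sqrt(Q * R)
Compute Q * R = 8 * 44.1 = 352.8
Compute sqrt(352.8) = 18.783
d_c = 0.141 * 18.783 = 2.648

2.648 m


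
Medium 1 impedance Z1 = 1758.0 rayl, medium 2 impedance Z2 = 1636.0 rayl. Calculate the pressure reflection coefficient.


Given values:
  Z1 = 1758.0 rayl, Z2 = 1636.0 rayl
Formula: R = (Z2 - Z1) / (Z2 + Z1)
Numerator: Z2 - Z1 = 1636.0 - 1758.0 = -122.0
Denominator: Z2 + Z1 = 1636.0 + 1758.0 = 3394.0
R = -122.0 / 3394.0 = -0.0359

-0.0359


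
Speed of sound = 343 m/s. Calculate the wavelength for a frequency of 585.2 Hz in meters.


Given values:
  c = 343 m/s, f = 585.2 Hz
Formula: lambda = c / f
lambda = 343 / 585.2
lambda = 0.5861

0.5861 m


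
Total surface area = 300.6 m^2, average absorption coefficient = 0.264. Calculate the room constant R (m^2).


Given values:
  S = 300.6 m^2, alpha = 0.264
Formula: R = S * alpha / (1 - alpha)
Numerator: 300.6 * 0.264 = 79.3584
Denominator: 1 - 0.264 = 0.736
R = 79.3584 / 0.736 = 107.82

107.82 m^2


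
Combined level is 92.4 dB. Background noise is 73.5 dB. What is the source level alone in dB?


Given values:
  L_total = 92.4 dB, L_bg = 73.5 dB
Formula: L_source = 10 * log10(10^(L_total/10) - 10^(L_bg/10))
Convert to linear:
  10^(92.4/10) = 1737800828.7494
  10^(73.5/10) = 22387211.3857
Difference: 1737800828.7494 - 22387211.3857 = 1715413617.3637
L_source = 10 * log10(1715413617.3637) = 92.34

92.34 dB


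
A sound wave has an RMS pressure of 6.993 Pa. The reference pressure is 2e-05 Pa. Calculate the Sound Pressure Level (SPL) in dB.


Given values:
  p = 6.993 Pa
  p_ref = 2e-05 Pa
Formula: SPL = 20 * log10(p / p_ref)
Compute ratio: p / p_ref = 6.993 / 2e-05 = 349650
Compute log10: log10(349650) = 5.543634
Multiply: SPL = 20 * 5.543634 = 110.87

110.87 dB


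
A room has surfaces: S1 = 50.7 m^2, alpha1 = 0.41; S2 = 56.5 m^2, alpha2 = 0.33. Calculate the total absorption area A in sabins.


Given surfaces:
  Surface 1: 50.7 * 0.41 = 20.787
  Surface 2: 56.5 * 0.33 = 18.645
Formula: A = sum(Si * alpha_i)
A = 20.787 + 18.645
A = 39.43

39.43 sabins


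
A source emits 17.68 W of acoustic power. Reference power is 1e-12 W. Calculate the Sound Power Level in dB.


Given values:
  W = 17.68 W
  W_ref = 1e-12 W
Formula: SWL = 10 * log10(W / W_ref)
Compute ratio: W / W_ref = 17680000000000
Compute log10: log10(17680000000000) = 13.247482
Multiply: SWL = 10 * 13.247482 = 132.47

132.47 dB


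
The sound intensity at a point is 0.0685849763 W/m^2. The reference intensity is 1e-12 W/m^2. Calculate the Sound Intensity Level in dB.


Given values:
  I = 0.0685849763 W/m^2
  I_ref = 1e-12 W/m^2
Formula: SIL = 10 * log10(I / I_ref)
Compute ratio: I / I_ref = 68584976300
Compute log10: log10(68584976300) = 10.836229
Multiply: SIL = 10 * 10.836229 = 108.36

108.36 dB


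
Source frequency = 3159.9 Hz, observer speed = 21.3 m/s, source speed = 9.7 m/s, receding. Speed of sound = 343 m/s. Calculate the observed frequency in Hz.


Given values:
  f_s = 3159.9 Hz, v_o = 21.3 m/s, v_s = 9.7 m/s
  Direction: receding
Formula: f_o = f_s * (c - v_o) / (c + v_s)
Numerator: c - v_o = 343 - 21.3 = 321.7
Denominator: c + v_s = 343 + 9.7 = 352.7
f_o = 3159.9 * 321.7 / 352.7 = 2882.17

2882.17 Hz


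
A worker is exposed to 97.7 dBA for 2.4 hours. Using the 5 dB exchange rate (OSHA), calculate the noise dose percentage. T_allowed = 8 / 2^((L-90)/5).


Given values:
  L = 97.7 dBA, T = 2.4 hours
Formula: T_allowed = 8 / 2^((L - 90) / 5)
Compute exponent: (97.7 - 90) / 5 = 1.54
Compute 2^(1.54) = 2.907945
T_allowed = 8 / 2.907945 = 2.751084 hours
Dose = (T / T_allowed) * 100
Dose = (2.4 / 2.751084) * 100 = 87.24

87.24 %


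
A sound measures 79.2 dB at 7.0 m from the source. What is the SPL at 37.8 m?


Given values:
  SPL1 = 79.2 dB, r1 = 7.0 m, r2 = 37.8 m
Formula: SPL2 = SPL1 - 20 * log10(r2 / r1)
Compute ratio: r2 / r1 = 37.8 / 7.0 = 5.4
Compute log10: log10(5.4) = 0.732394
Compute drop: 20 * 0.732394 = 14.6479
SPL2 = 79.2 - 14.6479 = 64.55

64.55 dB


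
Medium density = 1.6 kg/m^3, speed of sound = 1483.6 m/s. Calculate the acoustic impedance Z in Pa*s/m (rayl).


Given values:
  rho = 1.6 kg/m^3
  c = 1483.6 m/s
Formula: Z = rho * c
Z = 1.6 * 1483.6
Z = 2373.76

2373.76 rayl


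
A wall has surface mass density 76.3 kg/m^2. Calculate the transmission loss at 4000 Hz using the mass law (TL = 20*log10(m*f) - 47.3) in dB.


Given values:
  m = 76.3 kg/m^2, f = 4000 Hz
Formula: TL = 20 * log10(m * f) - 47.3
Compute m * f = 76.3 * 4000 = 305200.0
Compute log10(305200.0) = 5.484585
Compute 20 * 5.484585 = 109.6917
TL = 109.6917 - 47.3 = 62.39

62.39 dB


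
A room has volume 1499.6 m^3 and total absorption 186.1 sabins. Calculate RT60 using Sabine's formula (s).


Given values:
  V = 1499.6 m^3
  A = 186.1 sabins
Formula: RT60 = 0.161 * V / A
Numerator: 0.161 * 1499.6 = 241.4356
RT60 = 241.4356 / 186.1 = 1.297

1.297 s


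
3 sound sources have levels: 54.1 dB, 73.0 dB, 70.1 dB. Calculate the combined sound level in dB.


Formula: L_total = 10 * log10( sum(10^(Li/10)) )
  Source 1: 10^(54.1/10) = 257039.5783
  Source 2: 10^(73.0/10) = 19952623.1497
  Source 3: 10^(70.1/10) = 10232929.9228
Sum of linear values = 30442592.6508
L_total = 10 * log10(30442592.6508) = 74.83

74.83 dB


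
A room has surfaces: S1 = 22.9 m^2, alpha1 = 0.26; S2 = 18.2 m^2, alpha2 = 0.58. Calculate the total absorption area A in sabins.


Given surfaces:
  Surface 1: 22.9 * 0.26 = 5.954
  Surface 2: 18.2 * 0.58 = 10.556
Formula: A = sum(Si * alpha_i)
A = 5.954 + 10.556
A = 16.51

16.51 sabins


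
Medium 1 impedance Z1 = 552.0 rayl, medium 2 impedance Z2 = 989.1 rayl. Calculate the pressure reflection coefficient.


Given values:
  Z1 = 552.0 rayl, Z2 = 989.1 rayl
Formula: R = (Z2 - Z1) / (Z2 + Z1)
Numerator: Z2 - Z1 = 989.1 - 552.0 = 437.1
Denominator: Z2 + Z1 = 989.1 + 552.0 = 1541.1
R = 437.1 / 1541.1 = 0.2836

0.2836


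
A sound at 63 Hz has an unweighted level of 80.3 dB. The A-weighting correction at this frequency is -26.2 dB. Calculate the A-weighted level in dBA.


Given values:
  SPL = 80.3 dB
  A-weighting at 63 Hz = -26.2 dB
Formula: L_A = SPL + A_weight
L_A = 80.3 + (-26.2)
L_A = 54.1

54.1 dBA


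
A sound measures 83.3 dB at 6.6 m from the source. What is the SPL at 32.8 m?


Given values:
  SPL1 = 83.3 dB, r1 = 6.6 m, r2 = 32.8 m
Formula: SPL2 = SPL1 - 20 * log10(r2 / r1)
Compute ratio: r2 / r1 = 32.8 / 6.6 = 4.9697
Compute log10: log10(4.9697) = 0.69633
Compute drop: 20 * 0.69633 = 13.9266
SPL2 = 83.3 - 13.9266 = 69.37

69.37 dB


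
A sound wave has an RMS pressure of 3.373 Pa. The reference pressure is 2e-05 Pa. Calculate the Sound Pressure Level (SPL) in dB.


Given values:
  p = 3.373 Pa
  p_ref = 2e-05 Pa
Formula: SPL = 20 * log10(p / p_ref)
Compute ratio: p / p_ref = 3.373 / 2e-05 = 168650
Compute log10: log10(168650) = 5.226986
Multiply: SPL = 20 * 5.226986 = 104.54

104.54 dB


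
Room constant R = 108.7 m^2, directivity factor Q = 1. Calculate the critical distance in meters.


Given values:
  R = 108.7 m^2, Q = 1
Formula: d_c = 0.141 * sqrt(Q * R)
Compute Q * R = 1 * 108.7 = 108.7
Compute sqrt(108.7) = 10.4259
d_c = 0.141 * 10.4259 = 1.47

1.47 m


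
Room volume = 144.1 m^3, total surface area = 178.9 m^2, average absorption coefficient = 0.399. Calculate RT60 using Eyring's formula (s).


Given values:
  V = 144.1 m^3, S = 178.9 m^2, alpha = 0.399
Formula: RT60 = 0.161 * V / (-S * ln(1 - alpha))
Compute ln(1 - 0.399) = ln(0.601) = -0.50916
Denominator: -178.9 * -0.50916 = 91.0887
Numerator: 0.161 * 144.1 = 23.2001
RT60 = 23.2001 / 91.0887 = 0.255

0.255 s


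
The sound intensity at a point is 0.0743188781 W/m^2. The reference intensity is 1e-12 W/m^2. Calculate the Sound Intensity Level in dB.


Given values:
  I = 0.0743188781 W/m^2
  I_ref = 1e-12 W/m^2
Formula: SIL = 10 * log10(I / I_ref)
Compute ratio: I / I_ref = 74318878100
Compute log10: log10(74318878100) = 10.871099
Multiply: SIL = 10 * 10.871099 = 108.71

108.71 dB


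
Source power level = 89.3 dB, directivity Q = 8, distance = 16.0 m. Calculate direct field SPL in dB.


Given values:
  Lw = 89.3 dB, Q = 8, r = 16.0 m
Formula: SPL = Lw + 10 * log10(Q / (4 * pi * r^2))
Compute 4 * pi * r^2 = 4 * pi * 16.0^2 = 3216.9909
Compute Q / denom = 8 / 3216.9909 = 0.0024868
Compute 10 * log10(0.0024868) = -26.0436
SPL = 89.3 + (-26.0436) = 63.26

63.26 dB


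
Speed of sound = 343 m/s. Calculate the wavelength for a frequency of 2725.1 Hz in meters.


Given values:
  c = 343 m/s, f = 2725.1 Hz
Formula: lambda = c / f
lambda = 343 / 2725.1
lambda = 0.1259

0.1259 m


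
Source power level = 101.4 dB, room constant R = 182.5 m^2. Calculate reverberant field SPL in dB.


Given values:
  Lw = 101.4 dB, R = 182.5 m^2
Formula: SPL = Lw + 10 * log10(4 / R)
Compute 4 / R = 4 / 182.5 = 0.021918
Compute 10 * log10(0.021918) = -16.592
SPL = 101.4 + (-16.592) = 84.81

84.81 dB


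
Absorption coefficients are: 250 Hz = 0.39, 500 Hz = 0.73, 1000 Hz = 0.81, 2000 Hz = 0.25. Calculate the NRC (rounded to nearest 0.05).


Given values:
  a_250 = 0.39, a_500 = 0.73
  a_1000 = 0.81, a_2000 = 0.25
Formula: NRC = (a250 + a500 + a1000 + a2000) / 4
Sum = 0.39 + 0.73 + 0.81 + 0.25 = 2.18
NRC = 2.18 / 4 = 0.545
Rounded to nearest 0.05: 0.55

0.55


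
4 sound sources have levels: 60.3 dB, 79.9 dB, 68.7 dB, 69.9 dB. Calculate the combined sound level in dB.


Formula: L_total = 10 * log10( sum(10^(Li/10)) )
  Source 1: 10^(60.3/10) = 1071519.3052
  Source 2: 10^(79.9/10) = 97723722.0956
  Source 3: 10^(68.7/10) = 7413102.413
  Source 4: 10^(69.9/10) = 9772372.2096
Sum of linear values = 115980716.0234
L_total = 10 * log10(115980716.0234) = 80.64

80.64 dB


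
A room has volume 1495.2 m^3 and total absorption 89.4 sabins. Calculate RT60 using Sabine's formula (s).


Given values:
  V = 1495.2 m^3
  A = 89.4 sabins
Formula: RT60 = 0.161 * V / A
Numerator: 0.161 * 1495.2 = 240.7272
RT60 = 240.7272 / 89.4 = 2.693

2.693 s


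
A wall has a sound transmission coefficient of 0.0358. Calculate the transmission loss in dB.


Given values:
  tau = 0.0358
Formula: TL = 10 * log10(1 / tau)
Compute 1 / tau = 1 / 0.0358 = 27.933
Compute log10(27.933) = 1.446118
TL = 10 * 1.446118 = 14.46

14.46 dB


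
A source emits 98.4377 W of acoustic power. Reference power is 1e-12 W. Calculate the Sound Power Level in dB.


Given values:
  W = 98.4377 W
  W_ref = 1e-12 W
Formula: SWL = 10 * log10(W / W_ref)
Compute ratio: W / W_ref = 98437700000000
Compute log10: log10(98437700000000) = 13.993161
Multiply: SWL = 10 * 13.993161 = 139.93

139.93 dB


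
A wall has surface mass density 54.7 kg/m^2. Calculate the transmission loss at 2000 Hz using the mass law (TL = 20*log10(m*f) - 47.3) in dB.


Given values:
  m = 54.7 kg/m^2, f = 2000 Hz
Formula: TL = 20 * log10(m * f) - 47.3
Compute m * f = 54.7 * 2000 = 109400.0
Compute log10(109400.0) = 5.039017
Compute 20 * 5.039017 = 100.7803
TL = 100.7803 - 47.3 = 53.48

53.48 dB


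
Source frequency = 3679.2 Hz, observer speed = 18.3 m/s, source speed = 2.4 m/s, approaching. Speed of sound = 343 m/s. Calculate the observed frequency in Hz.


Given values:
  f_s = 3679.2 Hz, v_o = 18.3 m/s, v_s = 2.4 m/s
  Direction: approaching
Formula: f_o = f_s * (c + v_o) / (c - v_s)
Numerator: c + v_o = 343 + 18.3 = 361.3
Denominator: c - v_s = 343 - 2.4 = 340.6
f_o = 3679.2 * 361.3 / 340.6 = 3902.8

3902.8 Hz


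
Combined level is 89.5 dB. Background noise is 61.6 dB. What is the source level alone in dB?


Given values:
  L_total = 89.5 dB, L_bg = 61.6 dB
Formula: L_source = 10 * log10(10^(L_total/10) - 10^(L_bg/10))
Convert to linear:
  10^(89.5/10) = 891250938.1337
  10^(61.6/10) = 1445439.7707
Difference: 891250938.1337 - 1445439.7707 = 889805498.363
L_source = 10 * log10(889805498.363) = 89.49

89.49 dB


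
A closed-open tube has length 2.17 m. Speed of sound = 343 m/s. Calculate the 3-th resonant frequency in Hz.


Given values:
  Tube type: closed-open, L = 2.17 m, c = 343 m/s, n = 3
Formula: f_n = (2n - 1) * c / (4 * L)
Compute 2n - 1 = 2*3 - 1 = 5
Compute 4 * L = 4 * 2.17 = 8.68
f = 5 * 343 / 8.68
f = 197.58

197.58 Hz


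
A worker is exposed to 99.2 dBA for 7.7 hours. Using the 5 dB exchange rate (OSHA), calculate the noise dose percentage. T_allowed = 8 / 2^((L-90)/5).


Given values:
  L = 99.2 dBA, T = 7.7 hours
Formula: T_allowed = 8 / 2^((L - 90) / 5)
Compute exponent: (99.2 - 90) / 5 = 1.84
Compute 2^(1.84) = 3.5801
T_allowed = 8 / 3.5801 = 2.234574 hours
Dose = (T / T_allowed) * 100
Dose = (7.7 / 2.234574) * 100 = 344.58

344.58 %


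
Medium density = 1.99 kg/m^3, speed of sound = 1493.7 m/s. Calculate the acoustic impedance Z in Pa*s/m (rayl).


Given values:
  rho = 1.99 kg/m^3
  c = 1493.7 m/s
Formula: Z = rho * c
Z = 1.99 * 1493.7
Z = 2972.46

2972.46 rayl


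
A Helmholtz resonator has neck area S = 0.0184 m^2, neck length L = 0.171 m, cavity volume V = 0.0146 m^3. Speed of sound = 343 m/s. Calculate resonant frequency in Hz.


Given values:
  S = 0.0184 m^2, L = 0.171 m, V = 0.0146 m^3, c = 343 m/s
Formula: f = (c / (2*pi)) * sqrt(S / (V * L))
Compute V * L = 0.0146 * 0.171 = 0.0024966
Compute S / (V * L) = 0.0184 / 0.0024966 = 7.37
Compute sqrt(7.37) = 2.714774
Compute c / (2*pi) = 343 / 6.283185 = 54.590148
f = 54.590148 * 2.714774 = 148.2

148.2 Hz


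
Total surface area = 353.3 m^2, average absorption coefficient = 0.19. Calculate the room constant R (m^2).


Given values:
  S = 353.3 m^2, alpha = 0.19
Formula: R = S * alpha / (1 - alpha)
Numerator: 353.3 * 0.19 = 67.127
Denominator: 1 - 0.19 = 0.81
R = 67.127 / 0.81 = 82.87

82.87 m^2


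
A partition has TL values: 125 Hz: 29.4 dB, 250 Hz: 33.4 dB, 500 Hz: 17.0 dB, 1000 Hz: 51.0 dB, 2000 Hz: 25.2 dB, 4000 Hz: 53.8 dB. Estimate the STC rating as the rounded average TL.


Given TL values at each frequency:
  125 Hz: 29.4 dB
  250 Hz: 33.4 dB
  500 Hz: 17.0 dB
  1000 Hz: 51.0 dB
  2000 Hz: 25.2 dB
  4000 Hz: 53.8 dB
Formula: STC ~ round(average of TL values)
Sum = 29.4 + 33.4 + 17.0 + 51.0 + 25.2 + 53.8 = 209.8
Average = 209.8 / 6 = 34.97
Rounded: 35

35


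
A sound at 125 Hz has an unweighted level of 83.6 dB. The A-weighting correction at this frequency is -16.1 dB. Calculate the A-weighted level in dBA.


Given values:
  SPL = 83.6 dB
  A-weighting at 125 Hz = -16.1 dB
Formula: L_A = SPL + A_weight
L_A = 83.6 + (-16.1)
L_A = 67.5

67.5 dBA


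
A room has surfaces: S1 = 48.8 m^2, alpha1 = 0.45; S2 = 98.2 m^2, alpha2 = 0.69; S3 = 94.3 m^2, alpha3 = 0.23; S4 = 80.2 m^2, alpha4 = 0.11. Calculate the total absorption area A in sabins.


Given surfaces:
  Surface 1: 48.8 * 0.45 = 21.96
  Surface 2: 98.2 * 0.69 = 67.758
  Surface 3: 94.3 * 0.23 = 21.689
  Surface 4: 80.2 * 0.11 = 8.822
Formula: A = sum(Si * alpha_i)
A = 21.96 + 67.758 + 21.689 + 8.822
A = 120.23

120.23 sabins


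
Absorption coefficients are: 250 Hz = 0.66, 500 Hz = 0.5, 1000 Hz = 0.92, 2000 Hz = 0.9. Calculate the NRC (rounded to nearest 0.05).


Given values:
  a_250 = 0.66, a_500 = 0.5
  a_1000 = 0.92, a_2000 = 0.9
Formula: NRC = (a250 + a500 + a1000 + a2000) / 4
Sum = 0.66 + 0.5 + 0.92 + 0.9 = 2.98
NRC = 2.98 / 4 = 0.745
Rounded to nearest 0.05: 0.75

0.75


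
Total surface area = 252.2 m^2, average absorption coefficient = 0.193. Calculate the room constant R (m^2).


Given values:
  S = 252.2 m^2, alpha = 0.193
Formula: R = S * alpha / (1 - alpha)
Numerator: 252.2 * 0.193 = 48.6746
Denominator: 1 - 0.193 = 0.807
R = 48.6746 / 0.807 = 60.32

60.32 m^2


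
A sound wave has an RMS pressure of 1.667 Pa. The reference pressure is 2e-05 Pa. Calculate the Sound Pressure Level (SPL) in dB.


Given values:
  p = 1.667 Pa
  p_ref = 2e-05 Pa
Formula: SPL = 20 * log10(p / p_ref)
Compute ratio: p / p_ref = 1.667 / 2e-05 = 83350
Compute log10: log10(83350) = 4.920906
Multiply: SPL = 20 * 4.920906 = 98.42

98.42 dB


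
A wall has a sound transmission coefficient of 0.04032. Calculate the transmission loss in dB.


Given values:
  tau = 0.04032
Formula: TL = 10 * log10(1 / tau)
Compute 1 / tau = 1 / 0.04032 = 24.8016
Compute log10(24.8016) = 1.39448
TL = 10 * 1.39448 = 13.94

13.94 dB


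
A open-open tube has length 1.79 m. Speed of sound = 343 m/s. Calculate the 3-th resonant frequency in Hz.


Given values:
  Tube type: open-open, L = 1.79 m, c = 343 m/s, n = 3
Formula: f_n = n * c / (2 * L)
Compute 2 * L = 2 * 1.79 = 3.58
f = 3 * 343 / 3.58
f = 287.43

287.43 Hz


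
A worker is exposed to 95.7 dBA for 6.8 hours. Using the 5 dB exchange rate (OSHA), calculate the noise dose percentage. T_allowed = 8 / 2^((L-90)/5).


Given values:
  L = 95.7 dBA, T = 6.8 hours
Formula: T_allowed = 8 / 2^((L - 90) / 5)
Compute exponent: (95.7 - 90) / 5 = 1.14
Compute 2^(1.14) = 2.20381
T_allowed = 8 / 2.20381 = 3.630077 hours
Dose = (T / T_allowed) * 100
Dose = (6.8 / 3.630077) * 100 = 187.32

187.32 %


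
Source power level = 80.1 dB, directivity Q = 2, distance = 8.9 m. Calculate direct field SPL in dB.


Given values:
  Lw = 80.1 dB, Q = 2, r = 8.9 m
Formula: SPL = Lw + 10 * log10(Q / (4 * pi * r^2))
Compute 4 * pi * r^2 = 4 * pi * 8.9^2 = 995.3822
Compute Q / denom = 2 / 995.3822 = 0.00200928
Compute 10 * log10(0.00200928) = -26.9696
SPL = 80.1 + (-26.9696) = 53.13

53.13 dB


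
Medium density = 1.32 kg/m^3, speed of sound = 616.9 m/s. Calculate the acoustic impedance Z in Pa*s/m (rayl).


Given values:
  rho = 1.32 kg/m^3
  c = 616.9 m/s
Formula: Z = rho * c
Z = 1.32 * 616.9
Z = 814.31

814.31 rayl


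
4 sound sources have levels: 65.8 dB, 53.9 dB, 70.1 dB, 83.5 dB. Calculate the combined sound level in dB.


Formula: L_total = 10 * log10( sum(10^(Li/10)) )
  Source 1: 10^(65.8/10) = 3801893.9632
  Source 2: 10^(53.9/10) = 245470.8916
  Source 3: 10^(70.1/10) = 10232929.9228
  Source 4: 10^(83.5/10) = 223872113.8568
Sum of linear values = 238152408.6344
L_total = 10 * log10(238152408.6344) = 83.77

83.77 dB


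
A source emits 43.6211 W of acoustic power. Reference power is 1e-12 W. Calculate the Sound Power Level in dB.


Given values:
  W = 43.6211 W
  W_ref = 1e-12 W
Formula: SWL = 10 * log10(W / W_ref)
Compute ratio: W / W_ref = 43621100000000
Compute log10: log10(43621100000000) = 13.639697
Multiply: SWL = 10 * 13.639697 = 136.4

136.4 dB


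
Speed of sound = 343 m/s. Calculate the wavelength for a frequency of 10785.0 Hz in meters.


Given values:
  c = 343 m/s, f = 10785.0 Hz
Formula: lambda = c / f
lambda = 343 / 10785.0
lambda = 0.0318

0.0318 m


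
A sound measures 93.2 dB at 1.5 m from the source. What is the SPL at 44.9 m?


Given values:
  SPL1 = 93.2 dB, r1 = 1.5 m, r2 = 44.9 m
Formula: SPL2 = SPL1 - 20 * log10(r2 / r1)
Compute ratio: r2 / r1 = 44.9 / 1.5 = 29.9333
Compute log10: log10(29.9333) = 1.476155
Compute drop: 20 * 1.476155 = 29.5231
SPL2 = 93.2 - 29.5231 = 63.68

63.68 dB


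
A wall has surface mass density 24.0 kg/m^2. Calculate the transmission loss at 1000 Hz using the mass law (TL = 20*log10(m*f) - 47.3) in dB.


Given values:
  m = 24.0 kg/m^2, f = 1000 Hz
Formula: TL = 20 * log10(m * f) - 47.3
Compute m * f = 24.0 * 1000 = 24000.0
Compute log10(24000.0) = 4.380211
Compute 20 * 4.380211 = 87.6042
TL = 87.6042 - 47.3 = 40.3

40.3 dB


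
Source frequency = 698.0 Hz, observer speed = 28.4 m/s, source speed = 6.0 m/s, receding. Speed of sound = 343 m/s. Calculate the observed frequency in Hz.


Given values:
  f_s = 698.0 Hz, v_o = 28.4 m/s, v_s = 6.0 m/s
  Direction: receding
Formula: f_o = f_s * (c - v_o) / (c + v_s)
Numerator: c - v_o = 343 - 28.4 = 314.6
Denominator: c + v_s = 343 + 6.0 = 349.0
f_o = 698.0 * 314.6 / 349.0 = 629.2

629.2 Hz


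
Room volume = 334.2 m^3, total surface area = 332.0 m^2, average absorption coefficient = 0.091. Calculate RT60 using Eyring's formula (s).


Given values:
  V = 334.2 m^3, S = 332.0 m^2, alpha = 0.091
Formula: RT60 = 0.161 * V / (-S * ln(1 - alpha))
Compute ln(1 - 0.091) = ln(0.909) = -0.09541
Denominator: -332.0 * -0.09541 = 31.6761
Numerator: 0.161 * 334.2 = 53.8062
RT60 = 53.8062 / 31.6761 = 1.699

1.699 s


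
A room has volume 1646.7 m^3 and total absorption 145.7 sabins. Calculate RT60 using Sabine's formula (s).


Given values:
  V = 1646.7 m^3
  A = 145.7 sabins
Formula: RT60 = 0.161 * V / A
Numerator: 0.161 * 1646.7 = 265.1187
RT60 = 265.1187 / 145.7 = 1.82

1.82 s


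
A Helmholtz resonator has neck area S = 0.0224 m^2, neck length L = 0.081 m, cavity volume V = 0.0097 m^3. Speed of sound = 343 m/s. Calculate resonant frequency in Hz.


Given values:
  S = 0.0224 m^2, L = 0.081 m, V = 0.0097 m^3, c = 343 m/s
Formula: f = (c / (2*pi)) * sqrt(S / (V * L))
Compute V * L = 0.0097 * 0.081 = 0.0007857
Compute S / (V * L) = 0.0224 / 0.0007857 = 28.5096
Compute sqrt(28.5096) = 5.339438
Compute c / (2*pi) = 343 / 6.283185 = 54.590148
f = 54.590148 * 5.339438 = 291.48

291.48 Hz


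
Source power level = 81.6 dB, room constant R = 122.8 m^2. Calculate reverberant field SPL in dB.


Given values:
  Lw = 81.6 dB, R = 122.8 m^2
Formula: SPL = Lw + 10 * log10(4 / R)
Compute 4 / R = 4 / 122.8 = 0.032573
Compute 10 * log10(0.032573) = -14.8714
SPL = 81.6 + (-14.8714) = 66.73

66.73 dB


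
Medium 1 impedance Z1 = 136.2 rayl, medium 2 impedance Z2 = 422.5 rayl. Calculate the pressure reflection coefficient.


Given values:
  Z1 = 136.2 rayl, Z2 = 422.5 rayl
Formula: R = (Z2 - Z1) / (Z2 + Z1)
Numerator: Z2 - Z1 = 422.5 - 136.2 = 286.3
Denominator: Z2 + Z1 = 422.5 + 136.2 = 558.7
R = 286.3 / 558.7 = 0.5124

0.5124


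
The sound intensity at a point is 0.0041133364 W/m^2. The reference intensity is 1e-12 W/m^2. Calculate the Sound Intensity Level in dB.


Given values:
  I = 0.0041133364 W/m^2
  I_ref = 1e-12 W/m^2
Formula: SIL = 10 * log10(I / I_ref)
Compute ratio: I / I_ref = 4113336400
Compute log10: log10(4113336400) = 9.614194
Multiply: SIL = 10 * 9.614194 = 96.14

96.14 dB


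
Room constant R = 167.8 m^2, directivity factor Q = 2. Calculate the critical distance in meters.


Given values:
  R = 167.8 m^2, Q = 2
Formula: d_c = 0.141 * sqrt(Q * R)
Compute Q * R = 2 * 167.8 = 335.6
Compute sqrt(335.6) = 18.3194
d_c = 0.141 * 18.3194 = 2.583

2.583 m


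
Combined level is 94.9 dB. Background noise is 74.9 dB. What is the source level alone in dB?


Given values:
  L_total = 94.9 dB, L_bg = 74.9 dB
Formula: L_source = 10 * log10(10^(L_total/10) - 10^(L_bg/10))
Convert to linear:
  10^(94.9/10) = 3090295432.5136
  10^(74.9/10) = 30902954.3251
Difference: 3090295432.5136 - 30902954.3251 = 3059392478.1885
L_source = 10 * log10(3059392478.1885) = 94.86

94.86 dB


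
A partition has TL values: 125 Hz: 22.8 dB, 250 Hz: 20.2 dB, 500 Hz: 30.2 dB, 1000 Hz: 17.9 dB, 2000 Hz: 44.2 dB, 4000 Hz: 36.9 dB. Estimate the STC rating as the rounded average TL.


Given TL values at each frequency:
  125 Hz: 22.8 dB
  250 Hz: 20.2 dB
  500 Hz: 30.2 dB
  1000 Hz: 17.9 dB
  2000 Hz: 44.2 dB
  4000 Hz: 36.9 dB
Formula: STC ~ round(average of TL values)
Sum = 22.8 + 20.2 + 30.2 + 17.9 + 44.2 + 36.9 = 172.2
Average = 172.2 / 6 = 28.7
Rounded: 29

29


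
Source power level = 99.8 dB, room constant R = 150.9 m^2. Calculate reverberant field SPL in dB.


Given values:
  Lw = 99.8 dB, R = 150.9 m^2
Formula: SPL = Lw + 10 * log10(4 / R)
Compute 4 / R = 4 / 150.9 = 0.026508
Compute 10 * log10(0.026508) = -15.7662
SPL = 99.8 + (-15.7662) = 84.03

84.03 dB


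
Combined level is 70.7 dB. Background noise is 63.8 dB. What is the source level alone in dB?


Given values:
  L_total = 70.7 dB, L_bg = 63.8 dB
Formula: L_source = 10 * log10(10^(L_total/10) - 10^(L_bg/10))
Convert to linear:
  10^(70.7/10) = 11748975.5494
  10^(63.8/10) = 2398832.919
Difference: 11748975.5494 - 2398832.919 = 9350142.6304
L_source = 10 * log10(9350142.6304) = 69.71

69.71 dB


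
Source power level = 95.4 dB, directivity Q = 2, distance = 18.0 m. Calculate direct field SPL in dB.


Given values:
  Lw = 95.4 dB, Q = 2, r = 18.0 m
Formula: SPL = Lw + 10 * log10(Q / (4 * pi * r^2))
Compute 4 * pi * r^2 = 4 * pi * 18.0^2 = 4071.5041
Compute Q / denom = 2 / 4071.5041 = 0.00049122
Compute 10 * log10(0.00049122) = -33.0872
SPL = 95.4 + (-33.0872) = 62.31

62.31 dB


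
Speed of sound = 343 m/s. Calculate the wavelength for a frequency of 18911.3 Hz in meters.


Given values:
  c = 343 m/s, f = 18911.3 Hz
Formula: lambda = c / f
lambda = 343 / 18911.3
lambda = 0.0181

0.0181 m


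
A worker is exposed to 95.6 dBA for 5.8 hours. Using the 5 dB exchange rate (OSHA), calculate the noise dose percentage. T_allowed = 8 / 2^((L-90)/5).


Given values:
  L = 95.6 dBA, T = 5.8 hours
Formula: T_allowed = 8 / 2^((L - 90) / 5)
Compute exponent: (95.6 - 90) / 5 = 1.12
Compute 2^(1.12) = 2.17347
T_allowed = 8 / 2.17347 = 3.68075 hours
Dose = (T / T_allowed) * 100
Dose = (5.8 / 3.68075) * 100 = 157.58

157.58 %


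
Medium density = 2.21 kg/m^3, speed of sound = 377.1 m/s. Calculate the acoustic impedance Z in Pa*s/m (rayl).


Given values:
  rho = 2.21 kg/m^3
  c = 377.1 m/s
Formula: Z = rho * c
Z = 2.21 * 377.1
Z = 833.39

833.39 rayl


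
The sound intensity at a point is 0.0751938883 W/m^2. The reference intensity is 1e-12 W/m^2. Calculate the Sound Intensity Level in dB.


Given values:
  I = 0.0751938883 W/m^2
  I_ref = 1e-12 W/m^2
Formula: SIL = 10 * log10(I / I_ref)
Compute ratio: I / I_ref = 75193888300
Compute log10: log10(75193888300) = 10.876183
Multiply: SIL = 10 * 10.876183 = 108.76

108.76 dB


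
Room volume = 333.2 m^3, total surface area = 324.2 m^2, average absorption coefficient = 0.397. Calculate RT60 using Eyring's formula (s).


Given values:
  V = 333.2 m^3, S = 324.2 m^2, alpha = 0.397
Formula: RT60 = 0.161 * V / (-S * ln(1 - alpha))
Compute ln(1 - 0.397) = ln(0.603) = -0.505838
Denominator: -324.2 * -0.505838 = 163.9927
Numerator: 0.161 * 333.2 = 53.6452
RT60 = 53.6452 / 163.9927 = 0.327

0.327 s


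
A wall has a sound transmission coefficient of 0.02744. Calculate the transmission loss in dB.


Given values:
  tau = 0.02744
Formula: TL = 10 * log10(1 / tau)
Compute 1 / tau = 1 / 0.02744 = 36.4431
Compute log10(36.4431) = 1.561615
TL = 10 * 1.561615 = 15.62

15.62 dB


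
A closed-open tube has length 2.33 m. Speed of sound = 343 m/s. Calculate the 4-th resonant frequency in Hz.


Given values:
  Tube type: closed-open, L = 2.33 m, c = 343 m/s, n = 4
Formula: f_n = (2n - 1) * c / (4 * L)
Compute 2n - 1 = 2*4 - 1 = 7
Compute 4 * L = 4 * 2.33 = 9.32
f = 7 * 343 / 9.32
f = 257.62

257.62 Hz


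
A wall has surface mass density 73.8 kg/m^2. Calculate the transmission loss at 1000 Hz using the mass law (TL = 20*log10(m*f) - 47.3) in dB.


Given values:
  m = 73.8 kg/m^2, f = 1000 Hz
Formula: TL = 20 * log10(m * f) - 47.3
Compute m * f = 73.8 * 1000 = 73800.0
Compute log10(73800.0) = 4.868056
Compute 20 * 4.868056 = 97.3611
TL = 97.3611 - 47.3 = 50.06

50.06 dB


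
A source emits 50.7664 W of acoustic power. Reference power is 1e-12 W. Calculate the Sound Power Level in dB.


Given values:
  W = 50.7664 W
  W_ref = 1e-12 W
Formula: SWL = 10 * log10(W / W_ref)
Compute ratio: W / W_ref = 50766400000000
Compute log10: log10(50766400000000) = 13.705576
Multiply: SWL = 10 * 13.705576 = 137.06

137.06 dB


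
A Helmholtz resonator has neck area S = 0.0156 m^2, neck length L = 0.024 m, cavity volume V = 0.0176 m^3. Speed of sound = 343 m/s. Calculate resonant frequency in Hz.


Given values:
  S = 0.0156 m^2, L = 0.024 m, V = 0.0176 m^3, c = 343 m/s
Formula: f = (c / (2*pi)) * sqrt(S / (V * L))
Compute V * L = 0.0176 * 0.024 = 0.0004224
Compute S / (V * L) = 0.0156 / 0.0004224 = 36.9318
Compute sqrt(36.9318) = 6.077154
Compute c / (2*pi) = 343 / 6.283185 = 54.590148
f = 54.590148 * 6.077154 = 331.75

331.75 Hz


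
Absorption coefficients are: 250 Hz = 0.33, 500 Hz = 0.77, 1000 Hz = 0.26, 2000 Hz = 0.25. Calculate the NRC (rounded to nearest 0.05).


Given values:
  a_250 = 0.33, a_500 = 0.77
  a_1000 = 0.26, a_2000 = 0.25
Formula: NRC = (a250 + a500 + a1000 + a2000) / 4
Sum = 0.33 + 0.77 + 0.26 + 0.25 = 1.61
NRC = 1.61 / 4 = 0.4025
Rounded to nearest 0.05: 0.4

0.4


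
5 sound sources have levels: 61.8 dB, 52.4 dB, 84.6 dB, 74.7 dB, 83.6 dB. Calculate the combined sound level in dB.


Formula: L_total = 10 * log10( sum(10^(Li/10)) )
  Source 1: 10^(61.8/10) = 1513561.2484
  Source 2: 10^(52.4/10) = 173780.0829
  Source 3: 10^(84.6/10) = 288403150.3127
  Source 4: 10^(74.7/10) = 29512092.2667
  Source 5: 10^(83.6/10) = 229086765.2768
Sum of linear values = 548689349.1875
L_total = 10 * log10(548689349.1875) = 87.39

87.39 dB


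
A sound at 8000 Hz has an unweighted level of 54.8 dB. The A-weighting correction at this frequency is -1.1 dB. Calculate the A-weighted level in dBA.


Given values:
  SPL = 54.8 dB
  A-weighting at 8000 Hz = -1.1 dB
Formula: L_A = SPL + A_weight
L_A = 54.8 + (-1.1)
L_A = 53.7

53.7 dBA


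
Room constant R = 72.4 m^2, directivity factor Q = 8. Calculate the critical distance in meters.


Given values:
  R = 72.4 m^2, Q = 8
Formula: d_c = 0.141 * sqrt(Q * R)
Compute Q * R = 8 * 72.4 = 579.2
Compute sqrt(579.2) = 24.0666
d_c = 0.141 * 24.0666 = 3.393

3.393 m


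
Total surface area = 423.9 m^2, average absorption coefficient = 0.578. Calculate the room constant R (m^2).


Given values:
  S = 423.9 m^2, alpha = 0.578
Formula: R = S * alpha / (1 - alpha)
Numerator: 423.9 * 0.578 = 245.0142
Denominator: 1 - 0.578 = 0.422
R = 245.0142 / 0.422 = 580.6

580.6 m^2


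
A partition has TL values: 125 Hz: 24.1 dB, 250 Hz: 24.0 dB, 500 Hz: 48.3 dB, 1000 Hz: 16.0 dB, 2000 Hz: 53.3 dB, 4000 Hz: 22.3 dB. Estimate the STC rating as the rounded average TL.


Given TL values at each frequency:
  125 Hz: 24.1 dB
  250 Hz: 24.0 dB
  500 Hz: 48.3 dB
  1000 Hz: 16.0 dB
  2000 Hz: 53.3 dB
  4000 Hz: 22.3 dB
Formula: STC ~ round(average of TL values)
Sum = 24.1 + 24.0 + 48.3 + 16.0 + 53.3 + 22.3 = 188.0
Average = 188.0 / 6 = 31.33
Rounded: 31

31


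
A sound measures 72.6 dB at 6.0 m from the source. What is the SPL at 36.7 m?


Given values:
  SPL1 = 72.6 dB, r1 = 6.0 m, r2 = 36.7 m
Formula: SPL2 = SPL1 - 20 * log10(r2 / r1)
Compute ratio: r2 / r1 = 36.7 / 6.0 = 6.1167
Compute log10: log10(6.1167) = 0.786517
Compute drop: 20 * 0.786517 = 15.7303
SPL2 = 72.6 - 15.7303 = 56.87

56.87 dB


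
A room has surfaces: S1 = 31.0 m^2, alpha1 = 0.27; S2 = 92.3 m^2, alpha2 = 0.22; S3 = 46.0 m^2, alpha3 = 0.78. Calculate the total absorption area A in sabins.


Given surfaces:
  Surface 1: 31.0 * 0.27 = 8.37
  Surface 2: 92.3 * 0.22 = 20.306
  Surface 3: 46.0 * 0.78 = 35.88
Formula: A = sum(Si * alpha_i)
A = 8.37 + 20.306 + 35.88
A = 64.56

64.56 sabins


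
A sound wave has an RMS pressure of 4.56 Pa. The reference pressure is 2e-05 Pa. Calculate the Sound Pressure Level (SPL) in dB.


Given values:
  p = 4.56 Pa
  p_ref = 2e-05 Pa
Formula: SPL = 20 * log10(p / p_ref)
Compute ratio: p / p_ref = 4.56 / 2e-05 = 228000
Compute log10: log10(228000) = 5.357935
Multiply: SPL = 20 * 5.357935 = 107.16

107.16 dB


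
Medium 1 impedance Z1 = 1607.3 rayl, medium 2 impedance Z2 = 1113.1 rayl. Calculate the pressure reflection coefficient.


Given values:
  Z1 = 1607.3 rayl, Z2 = 1113.1 rayl
Formula: R = (Z2 - Z1) / (Z2 + Z1)
Numerator: Z2 - Z1 = 1113.1 - 1607.3 = -494.2
Denominator: Z2 + Z1 = 1113.1 + 1607.3 = 2720.4
R = -494.2 / 2720.4 = -0.1817

-0.1817


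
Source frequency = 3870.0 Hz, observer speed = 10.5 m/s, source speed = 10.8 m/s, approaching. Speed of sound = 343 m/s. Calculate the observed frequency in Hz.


Given values:
  f_s = 3870.0 Hz, v_o = 10.5 m/s, v_s = 10.8 m/s
  Direction: approaching
Formula: f_o = f_s * (c + v_o) / (c - v_s)
Numerator: c + v_o = 343 + 10.5 = 353.5
Denominator: c - v_s = 343 - 10.8 = 332.2
f_o = 3870.0 * 353.5 / 332.2 = 4118.14

4118.14 Hz


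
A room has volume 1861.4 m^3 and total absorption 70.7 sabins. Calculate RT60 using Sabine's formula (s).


Given values:
  V = 1861.4 m^3
  A = 70.7 sabins
Formula: RT60 = 0.161 * V / A
Numerator: 0.161 * 1861.4 = 299.6854
RT60 = 299.6854 / 70.7 = 4.239

4.239 s


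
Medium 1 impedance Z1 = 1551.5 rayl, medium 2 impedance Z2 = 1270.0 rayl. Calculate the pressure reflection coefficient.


Given values:
  Z1 = 1551.5 rayl, Z2 = 1270.0 rayl
Formula: R = (Z2 - Z1) / (Z2 + Z1)
Numerator: Z2 - Z1 = 1270.0 - 1551.5 = -281.5
Denominator: Z2 + Z1 = 1270.0 + 1551.5 = 2821.5
R = -281.5 / 2821.5 = -0.0998

-0.0998


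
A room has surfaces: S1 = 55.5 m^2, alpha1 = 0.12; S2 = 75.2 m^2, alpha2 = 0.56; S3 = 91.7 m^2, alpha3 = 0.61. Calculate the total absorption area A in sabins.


Given surfaces:
  Surface 1: 55.5 * 0.12 = 6.66
  Surface 2: 75.2 * 0.56 = 42.112
  Surface 3: 91.7 * 0.61 = 55.937
Formula: A = sum(Si * alpha_i)
A = 6.66 + 42.112 + 55.937
A = 104.71

104.71 sabins


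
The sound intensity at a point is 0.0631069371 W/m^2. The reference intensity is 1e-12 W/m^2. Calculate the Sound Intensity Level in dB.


Given values:
  I = 0.0631069371 W/m^2
  I_ref = 1e-12 W/m^2
Formula: SIL = 10 * log10(I / I_ref)
Compute ratio: I / I_ref = 63106937100
Compute log10: log10(63106937100) = 10.800077
Multiply: SIL = 10 * 10.800077 = 108.0

108.0 dB


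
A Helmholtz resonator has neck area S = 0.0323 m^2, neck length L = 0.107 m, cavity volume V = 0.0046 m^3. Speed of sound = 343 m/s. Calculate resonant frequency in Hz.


Given values:
  S = 0.0323 m^2, L = 0.107 m, V = 0.0046 m^3, c = 343 m/s
Formula: f = (c / (2*pi)) * sqrt(S / (V * L))
Compute V * L = 0.0046 * 0.107 = 0.0004922
Compute S / (V * L) = 0.0323 / 0.0004922 = 65.6237
Compute sqrt(65.6237) = 8.100846
Compute c / (2*pi) = 343 / 6.283185 = 54.590148
f = 54.590148 * 8.100846 = 442.23

442.23 Hz


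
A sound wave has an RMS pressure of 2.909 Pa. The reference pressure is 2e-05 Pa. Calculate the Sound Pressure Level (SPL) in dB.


Given values:
  p = 2.909 Pa
  p_ref = 2e-05 Pa
Formula: SPL = 20 * log10(p / p_ref)
Compute ratio: p / p_ref = 2.909 / 2e-05 = 145450
Compute log10: log10(145450) = 5.162714
Multiply: SPL = 20 * 5.162714 = 103.25

103.25 dB


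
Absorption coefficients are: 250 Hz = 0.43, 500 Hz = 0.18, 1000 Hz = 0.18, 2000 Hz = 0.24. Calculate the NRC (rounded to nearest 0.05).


Given values:
  a_250 = 0.43, a_500 = 0.18
  a_1000 = 0.18, a_2000 = 0.24
Formula: NRC = (a250 + a500 + a1000 + a2000) / 4
Sum = 0.43 + 0.18 + 0.18 + 0.24 = 1.03
NRC = 1.03 / 4 = 0.2575
Rounded to nearest 0.05: 0.25

0.25


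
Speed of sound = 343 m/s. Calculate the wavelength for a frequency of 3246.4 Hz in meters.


Given values:
  c = 343 m/s, f = 3246.4 Hz
Formula: lambda = c / f
lambda = 343 / 3246.4
lambda = 0.1057

0.1057 m


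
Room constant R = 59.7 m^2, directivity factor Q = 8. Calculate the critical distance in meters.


Given values:
  R = 59.7 m^2, Q = 8
Formula: d_c = 0.141 * sqrt(Q * R)
Compute Q * R = 8 * 59.7 = 477.6
Compute sqrt(477.6) = 21.8541
d_c = 0.141 * 21.8541 = 3.081

3.081 m


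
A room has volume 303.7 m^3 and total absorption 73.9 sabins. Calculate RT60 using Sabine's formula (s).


Given values:
  V = 303.7 m^3
  A = 73.9 sabins
Formula: RT60 = 0.161 * V / A
Numerator: 0.161 * 303.7 = 48.8957
RT60 = 48.8957 / 73.9 = 0.662

0.662 s


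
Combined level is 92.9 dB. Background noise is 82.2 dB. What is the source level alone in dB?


Given values:
  L_total = 92.9 dB, L_bg = 82.2 dB
Formula: L_source = 10 * log10(10^(L_total/10) - 10^(L_bg/10))
Convert to linear:
  10^(92.9/10) = 1949844599.758
  10^(82.2/10) = 165958690.7438
Difference: 1949844599.758 - 165958690.7438 = 1783885909.0142
L_source = 10 * log10(1783885909.0142) = 92.51

92.51 dB


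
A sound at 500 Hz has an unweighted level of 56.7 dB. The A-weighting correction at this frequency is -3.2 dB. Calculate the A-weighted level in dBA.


Given values:
  SPL = 56.7 dB
  A-weighting at 500 Hz = -3.2 dB
Formula: L_A = SPL + A_weight
L_A = 56.7 + (-3.2)
L_A = 53.5

53.5 dBA


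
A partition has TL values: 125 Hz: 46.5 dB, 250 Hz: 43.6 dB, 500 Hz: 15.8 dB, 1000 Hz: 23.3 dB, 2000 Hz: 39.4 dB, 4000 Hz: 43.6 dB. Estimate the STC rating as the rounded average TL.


Given TL values at each frequency:
  125 Hz: 46.5 dB
  250 Hz: 43.6 dB
  500 Hz: 15.8 dB
  1000 Hz: 23.3 dB
  2000 Hz: 39.4 dB
  4000 Hz: 43.6 dB
Formula: STC ~ round(average of TL values)
Sum = 46.5 + 43.6 + 15.8 + 23.3 + 39.4 + 43.6 = 212.2
Average = 212.2 / 6 = 35.37
Rounded: 35

35
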